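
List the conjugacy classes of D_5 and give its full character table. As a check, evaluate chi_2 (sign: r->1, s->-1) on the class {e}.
Conjugacy classes: {e} of size 1, {r^1, r^4} of size 2, {r^2, r^3} of size 2, {s, sr, ..., sr^4} of size 5.
Character table:
  irrep \ class              {e} (size 1)  {r^1, r^4} (size 2)  {r^2, r^3} (size 2)  {s, sr, ..., sr^4} (size 5)
  chi_1 (triv)               1             1                    1                    1                          
  chi_2 (sign: r->1, s->-1)  1             1                    1                    -1                         
  chi_3 (2d, j=1)            2             -1/2 + sqrt(5)/2     -sqrt(5)/2 - 1/2     0                          
  chi_4 (2d, j=2)            2             -sqrt(5)/2 - 1/2     -1/2 + sqrt(5)/2     0                          

Spot check: chi_2 (sign: r->1, s->-1) on {e} = 1.

Why: D_5 has order 2*5 = 10 with 4 conjugacy classes, hence 4 irreducibles. Sum of squared dims 1 + 1 + 4 + 4 = 10 = |G|. Linear characters come from the abelianisation; the 2-dimensional irreps have character r^k -> 2*cos(2*pi*j*k/5), reflections -> 0.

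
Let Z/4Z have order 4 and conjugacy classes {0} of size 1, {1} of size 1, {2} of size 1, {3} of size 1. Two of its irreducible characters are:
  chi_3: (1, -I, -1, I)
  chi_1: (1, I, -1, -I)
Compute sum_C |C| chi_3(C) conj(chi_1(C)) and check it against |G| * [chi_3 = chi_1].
Sum = 0; so <chi_3, chi_1> = 0 (distinct irreducibles are orthogonal).

Justification: Compute term by term over conjugacy classes (|C| * chi_3(C) * conj(chi_1(C))):
  1*(1)*conj(1) + 1*(-I)*conj(I) + 1*(-1)*conj(-1) + 1*(I)*conj(-I)
  = (1) + (-1) + (1) + (-1)
  = 0.
(Exp terms are combined using exp(i*s)*conj(exp(i*t)) = exp(i*(s-t)), and sums of them are collapsed using the identity that for every m > 1 the m distinct m-th roots of unity sum to 0, e.g. 1 + exp(2*I*pi/3) + exp(-2*I*pi/3) = 0.)
Dividing by |G| = 4 gives 0/4 = 0, matching the row-orthogonality relation <chi_3, chi_1> = [chi_3 = chi_1].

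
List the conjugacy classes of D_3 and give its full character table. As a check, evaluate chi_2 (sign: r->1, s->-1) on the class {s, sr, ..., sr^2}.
Conjugacy classes: {e} of size 1, {r^1, r^2} of size 2, {s, sr, ..., sr^2} of size 3.
Character table:
  irrep \ class              {e} (size 1)  {r^1, r^2} (size 2)  {s, sr, ..., sr^2} (size 3)
  chi_1 (triv)               1             1                    1                          
  chi_2 (sign: r->1, s->-1)  1             1                    -1                         
  chi_3 (2d, j=1)            2             -1                   0                          

Spot check: chi_2 (sign: r->1, s->-1) on {s, sr, ..., sr^2} = -1.

Details: D_3 has order 2*3 = 6 with 3 conjugacy classes, hence 3 irreducibles. Sum of squared dims 1 + 1 + 4 = 6 = |G|. Linear characters come from the abelianisation; the 2-dimensional irreps have character r^k -> 2*cos(2*pi*j*k/3), reflections -> 0.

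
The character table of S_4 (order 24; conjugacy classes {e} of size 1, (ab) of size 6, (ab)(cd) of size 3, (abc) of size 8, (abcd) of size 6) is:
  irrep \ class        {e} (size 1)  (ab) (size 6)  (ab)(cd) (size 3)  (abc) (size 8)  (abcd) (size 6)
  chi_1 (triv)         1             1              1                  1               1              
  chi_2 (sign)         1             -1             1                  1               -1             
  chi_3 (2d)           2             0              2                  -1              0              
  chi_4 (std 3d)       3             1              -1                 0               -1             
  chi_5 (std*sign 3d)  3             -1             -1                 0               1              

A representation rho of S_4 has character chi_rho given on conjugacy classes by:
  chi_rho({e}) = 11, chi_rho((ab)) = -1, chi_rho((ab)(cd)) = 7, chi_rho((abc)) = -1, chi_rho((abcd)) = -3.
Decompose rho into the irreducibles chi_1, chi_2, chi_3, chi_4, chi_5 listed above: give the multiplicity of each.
Multiplicities: chi_1: 0, chi_2: 2, chi_3: 3, chi_4: 1, chi_5: 0.

Argument: Use <chi_rho, chi> = (1/|G|) sum_C |C| * chi_rho(C) * conj(chi(C)) with |G| = 24 for each irreducible chi in the table:
  <chi_rho, chi_1> = (1/24)[1*(11)*conj(1) + 6*(-1)*conj(1) + 3*(7)*conj(1) + 8*(-1)*conj(1) + 6*(-3)*conj(1)]
      = (1/24)[(11) + (-6) + (21) + (-8) + (-18)] = 0/24 = 0
  <chi_rho, chi_2> = (1/24)[1*(11)*conj(1) + 6*(-1)*conj(-1) + 3*(7)*conj(1) + 8*(-1)*conj(1) + 6*(-3)*conj(-1)]
      = (1/24)[(11) + (6) + (21) + (-8) + (18)] = 48/24 = 2
  <chi_rho, chi_3> = (1/24)[1*(11)*conj(2) + 6*(-1)*conj(0) + 3*(7)*conj(2) + 8*(-1)*conj(-1) + 6*(-3)*conj(0)]
      = (1/24)[(22) + (0) + (42) + (8) + (0)] = 72/24 = 3
  <chi_rho, chi_4> = (1/24)[1*(11)*conj(3) + 6*(-1)*conj(1) + 3*(7)*conj(-1) + 8*(-1)*conj(0) + 6*(-3)*conj(-1)]
      = (1/24)[(33) + (-6) + (-21) + (0) + (18)] = 24/24 = 1
  <chi_rho, chi_5> = (1/24)[1*(11)*conj(3) + 6*(-1)*conj(-1) + 3*(7)*conj(-1) + 8*(-1)*conj(0) + 6*(-3)*conj(1)]
      = (1/24)[(33) + (6) + (-21) + (0) + (-18)] = 0/24 = 0
Dimension check: dim(rho) = sum (mult * dim) = 0*1 + 2*1 + 3*2 + 1*3 + 0*3 = 11 = chi_rho(e) = 11.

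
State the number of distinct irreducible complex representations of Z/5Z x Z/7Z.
35

Why: The number of irreducible complex representations of a finite group equals its number of conjugacy classes. Z/5Z x Z/7Z is abelian of order 35, so every element is its own conjugacy class: 35 classes, so Z/5Z x Z/7Z (order 35) has exactly 35 irreducible complex representations.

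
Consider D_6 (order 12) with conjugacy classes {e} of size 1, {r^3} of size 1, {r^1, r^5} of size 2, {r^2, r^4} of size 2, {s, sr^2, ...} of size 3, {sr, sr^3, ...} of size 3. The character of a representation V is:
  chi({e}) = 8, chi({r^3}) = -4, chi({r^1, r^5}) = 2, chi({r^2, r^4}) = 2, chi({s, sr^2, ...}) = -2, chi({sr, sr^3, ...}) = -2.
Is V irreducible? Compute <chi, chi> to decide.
Not irreducible (reducible): <chi, chi> = 10 > 1.

Justification: <chi, chi> = (1/|G|) sum_C |C| * |chi(C)|^2 = (1/12)[1*|8|^2 + 1*|-4|^2 + 2*|2|^2 + 2*|2|^2 + 3*|-2|^2 + 3*|-2|^2]
  = (1/12)[(64) + (16) + (8) + (8) + (12) + (12)] = 120/12 = 10.
A character is irreducible iff <chi, chi> = 1, so this representation is reducible.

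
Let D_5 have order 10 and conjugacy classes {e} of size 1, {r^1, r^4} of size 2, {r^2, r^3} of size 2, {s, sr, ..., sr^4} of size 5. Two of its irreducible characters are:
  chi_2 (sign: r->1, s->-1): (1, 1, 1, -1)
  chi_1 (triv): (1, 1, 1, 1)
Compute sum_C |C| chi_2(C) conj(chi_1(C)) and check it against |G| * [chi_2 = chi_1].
Sum = 0; so <chi_2, chi_1> = 0 (distinct irreducibles are orthogonal).

Reasoning: Compute term by term over conjugacy classes (|C| * chi_2(C) * conj(chi_1(C))):
  1*(1)*conj(1) + 2*(1)*conj(1) + 2*(1)*conj(1) + 5*(-1)*conj(1)
  = (1) + (2) + (2) + (-5)
  = 0.
Dividing by |G| = 10 gives 0/10 = 0, matching the row-orthogonality relation <chi_2, chi_1> = [chi_2 = chi_1].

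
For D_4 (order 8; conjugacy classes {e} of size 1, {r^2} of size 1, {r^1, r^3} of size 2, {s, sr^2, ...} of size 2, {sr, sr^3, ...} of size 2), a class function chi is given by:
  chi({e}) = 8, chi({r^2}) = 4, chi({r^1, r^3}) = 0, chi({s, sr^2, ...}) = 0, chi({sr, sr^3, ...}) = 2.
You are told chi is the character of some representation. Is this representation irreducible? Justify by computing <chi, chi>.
Not irreducible (reducible): <chi, chi> = 11 > 1.

Derivation: <chi, chi> = (1/|G|) sum_C |C| * |chi(C)|^2 = (1/8)[1*|8|^2 + 1*|4|^2 + 2*|0|^2 + 2*|0|^2 + 2*|2|^2]
  = (1/8)[(64) + (16) + (0) + (0) + (8)] = 88/8 = 11.
A character is irreducible iff <chi, chi> = 1, so this representation is reducible.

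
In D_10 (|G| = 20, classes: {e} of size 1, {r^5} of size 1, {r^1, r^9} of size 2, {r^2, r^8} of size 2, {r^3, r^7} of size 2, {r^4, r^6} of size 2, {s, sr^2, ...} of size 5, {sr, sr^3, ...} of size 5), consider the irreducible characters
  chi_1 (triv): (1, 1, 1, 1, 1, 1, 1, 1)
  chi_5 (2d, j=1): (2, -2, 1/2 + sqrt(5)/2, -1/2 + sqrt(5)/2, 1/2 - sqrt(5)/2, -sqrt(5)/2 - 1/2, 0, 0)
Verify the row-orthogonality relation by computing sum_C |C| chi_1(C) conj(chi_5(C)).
Sum = 0; so <chi_1, chi_5> = 0 (distinct irreducibles are orthogonal).

Justification: Compute term by term over conjugacy classes (|C| * chi_1(C) * conj(chi_5(C))):
  1*(1)*conj(2) + 1*(1)*conj(-2) + 2*(1)*conj(1/2 + sqrt(5)/2) + 2*(1)*conj(-1/2 + sqrt(5)/2) + 2*(1)*conj(1/2 - sqrt(5)/2) + 2*(1)*conj(-sqrt(5)/2 - 1/2) + 5*(1)*conj(0) + 5*(1)*conj(0)
  = (2) + (-2) + (1 + sqrt(5)) + (-1 + sqrt(5)) + (1 - sqrt(5)) + (-sqrt(5) - 1) + (0) + (0)
  = 0.
Dividing by |G| = 20 gives 0/20 = 0, matching the row-orthogonality relation <chi_1, chi_5> = [chi_1 = chi_5].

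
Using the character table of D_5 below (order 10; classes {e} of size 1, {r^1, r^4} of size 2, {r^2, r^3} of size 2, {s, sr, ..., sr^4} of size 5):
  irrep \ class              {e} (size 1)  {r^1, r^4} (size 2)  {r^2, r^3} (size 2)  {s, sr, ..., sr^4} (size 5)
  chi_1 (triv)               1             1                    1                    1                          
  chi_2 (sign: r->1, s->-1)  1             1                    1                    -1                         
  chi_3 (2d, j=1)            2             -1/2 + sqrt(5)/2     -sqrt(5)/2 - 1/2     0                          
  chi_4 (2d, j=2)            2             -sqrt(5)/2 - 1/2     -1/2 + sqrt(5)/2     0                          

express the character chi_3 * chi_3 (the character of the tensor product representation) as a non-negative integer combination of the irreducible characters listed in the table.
chi_3 tensor chi_3 = chi_1 + chi_2 + chi_4 (all other irreducibles have multiplicity 0).

Solution. The character of a tensor product is the pointwise product (chi_3 * chi_3)(C) = chi_3(C) * chi_3(C):
  {e}: (2)*(2), {r^1, r^4}: (-1/2 + sqrt(5)/2)*(-1/2 + sqrt(5)/2), {r^2, r^3}: (-sqrt(5)/2 - 1/2)*(-sqrt(5)/2 - 1/2), {s, sr, ..., sr^4}: (0)*(0)
so (chi_3 * chi_3) takes values
  {e} -> 4, {r^1, r^4} -> 3/2 - sqrt(5)/2, {r^2, r^3} -> sqrt(5)/2 + 3/2, {s, sr, ..., sr^4} -> 0.
Now take the inner product of this character with each irreducible chi from the table, <chi_3*chi_3, chi> = (1/10) sum_C |C| (chi_3*chi_3)(C) conj(chi(C)):
  <chi_3*chi_3, chi_1> = (1/10)[1*(4)*conj(1) + 2*(3/2 - sqrt(5)/2)*conj(1) + 2*(sqrt(5)/2 + 3/2)*conj(1) + 5*(0)*conj(1)]
      = (1/10)[(4) + (3 - sqrt(5)) + (sqrt(5) + 3) + (0)] = 10/10 = 1
  <chi_3*chi_3, chi_2> = (1/10)[1*(4)*conj(1) + 2*(3/2 - sqrt(5)/2)*conj(1) + 2*(sqrt(5)/2 + 3/2)*conj(1) + 5*(0)*conj(-1)]
      = (1/10)[(4) + (3 - sqrt(5)) + (sqrt(5) + 3) + (0)] = 10/10 = 1
  <chi_3*chi_3, chi_3> = (1/10)[1*(4)*conj(2) + 2*(3/2 - sqrt(5)/2)*conj(-1/2 + sqrt(5)/2) + 2*(sqrt(5)/2 + 3/2)*conj(-sqrt(5)/2 - 1/2) + 5*(0)*conj(0)]
      = (1/10)[(8) + (-4 + 2*sqrt(5)) + (-2*sqrt(5) - 4) + (0)] = 0/10 = 0
  <chi_3*chi_3, chi_4> = (1/10)[1*(4)*conj(2) + 2*(3/2 - sqrt(5)/2)*conj(-sqrt(5)/2 - 1/2) + 2*(sqrt(5)/2 + 3/2)*conj(-1/2 + sqrt(5)/2) + 5*(0)*conj(0)]
      = (1/10)[(8) + (1 - sqrt(5)) + (1 + sqrt(5)) + (0)] = 10/10 = 1
Hence the multiplicities are chi_1: 1, chi_2: 1, chi_4: 1. Dimension check: dim(chi_3)*dim(chi_3) = 2*2 = 4 and sum (mult * dim) = 1*1 + 1*1 + 1*2 = 4.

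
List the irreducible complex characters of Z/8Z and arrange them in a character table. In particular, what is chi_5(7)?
Character table of Z/8Z (irreps indexed chi_0,...,chi_7 with chi_k(m) = zeta_8^(k*m), zeta_8 = exp(2*pi*i/8)):
  irrep \ class  {0} (size 1)  {1} (size 1)    {2} (size 1)  {3} (size 1)    {4} (size 1)  {5} (size 1)    {6} (size 1)  {7} (size 1)  
  chi_0          1             1               1             1               1             1               1             1             
  chi_1          1             exp(I*pi/4)     I             exp(3*I*pi/4)   -1            exp(-3*I*pi/4)  -I            exp(-I*pi/4)  
  chi_2          1             I               -1            -I              1             I               -1            -I            
  chi_3          1             exp(3*I*pi/4)   -I            exp(I*pi/4)     -1            exp(-I*pi/4)    I             exp(-3*I*pi/4)
  chi_4          1             -1              1             -1              1             -1              1             -1            
  chi_5          1             exp(-3*I*pi/4)  I             exp(-I*pi/4)    -1            exp(I*pi/4)     -I            exp(3*I*pi/4) 
  chi_6          1             -I              -1            I               1             -I              -1            I             
  chi_7          1             exp(-I*pi/4)    -I            exp(-3*I*pi/4)  -1            exp(3*I*pi/4)   I             exp(I*pi/4)   

Spot check: chi_5(7) = zeta_8^(5*7) = zeta_8^35 = exp(3*I*pi/4).

Solution. Z/8Z is abelian, so all 8 irreducible complex representations are 1-dimensional. They are given by chi_k(m) = zeta_8^(k*m) for k = 0,...,7. Row orthogonality: sum_m chi_k(m) conj(chi_l(m)) = 8 * [k = l].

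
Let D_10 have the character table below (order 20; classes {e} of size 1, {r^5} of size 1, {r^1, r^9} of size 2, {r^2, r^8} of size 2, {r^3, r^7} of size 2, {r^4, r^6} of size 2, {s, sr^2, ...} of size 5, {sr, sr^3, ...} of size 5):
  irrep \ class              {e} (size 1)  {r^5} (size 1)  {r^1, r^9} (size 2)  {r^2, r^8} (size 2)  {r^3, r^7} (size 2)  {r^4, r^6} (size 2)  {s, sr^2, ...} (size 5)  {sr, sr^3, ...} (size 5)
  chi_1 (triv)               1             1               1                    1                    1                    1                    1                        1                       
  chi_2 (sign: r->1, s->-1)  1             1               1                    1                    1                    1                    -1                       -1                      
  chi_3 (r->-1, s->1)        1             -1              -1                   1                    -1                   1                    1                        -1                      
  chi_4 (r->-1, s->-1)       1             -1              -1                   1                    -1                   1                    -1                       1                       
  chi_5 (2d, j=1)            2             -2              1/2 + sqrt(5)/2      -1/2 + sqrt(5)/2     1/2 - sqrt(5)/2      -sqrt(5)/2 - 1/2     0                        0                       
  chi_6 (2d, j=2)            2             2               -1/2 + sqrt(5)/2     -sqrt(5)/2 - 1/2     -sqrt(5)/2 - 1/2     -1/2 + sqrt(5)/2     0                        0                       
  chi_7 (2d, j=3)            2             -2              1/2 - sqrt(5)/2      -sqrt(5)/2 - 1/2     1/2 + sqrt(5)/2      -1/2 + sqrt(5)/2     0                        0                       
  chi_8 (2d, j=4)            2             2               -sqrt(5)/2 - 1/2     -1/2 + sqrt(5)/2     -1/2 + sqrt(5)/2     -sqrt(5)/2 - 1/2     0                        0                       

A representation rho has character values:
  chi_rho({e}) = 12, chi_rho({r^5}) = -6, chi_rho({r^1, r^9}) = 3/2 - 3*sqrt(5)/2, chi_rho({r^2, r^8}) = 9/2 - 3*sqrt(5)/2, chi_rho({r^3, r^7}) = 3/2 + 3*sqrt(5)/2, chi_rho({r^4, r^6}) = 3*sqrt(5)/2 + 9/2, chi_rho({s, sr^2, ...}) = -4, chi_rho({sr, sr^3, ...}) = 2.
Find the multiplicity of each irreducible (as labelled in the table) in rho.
Multiplicities: chi_1: 1, chi_2: 2, chi_3: 0, chi_4: 3, chi_5: 0, chi_6: 0, chi_7: 3, chi_8: 0.

Why: Use <chi_rho, chi> = (1/|G|) sum_C |C| * chi_rho(C) * conj(chi(C)) with |G| = 20 for each irreducible chi in the table:
  <chi_rho, chi_1> = (1/20)[1*(12)*conj(1) + 1*(-6)*conj(1) + 2*(3/2 - 3*sqrt(5)/2)*conj(1) + 2*(9/2 - 3*sqrt(5)/2)*conj(1) + 2*(3/2 + 3*sqrt(5)/2)*conj(1) + 2*(3*sqrt(5)/2 + 9/2)*conj(1) + 5*(-4)*conj(1) + 5*(2)*conj(1)]
      = (1/20)[(12) + (-6) + (3 - 3*sqrt(5)) + (9 - 3*sqrt(5)) + (3 + 3*sqrt(5)) + (3*sqrt(5) + 9) + (-20) + (10)] = 20/20 = 1
  <chi_rho, chi_2> = (1/20)[1*(12)*conj(1) + 1*(-6)*conj(1) + 2*(3/2 - 3*sqrt(5)/2)*conj(1) + 2*(9/2 - 3*sqrt(5)/2)*conj(1) + 2*(3/2 + 3*sqrt(5)/2)*conj(1) + 2*(3*sqrt(5)/2 + 9/2)*conj(1) + 5*(-4)*conj(-1) + 5*(2)*conj(-1)]
      = (1/20)[(12) + (-6) + (3 - 3*sqrt(5)) + (9 - 3*sqrt(5)) + (3 + 3*sqrt(5)) + (3*sqrt(5) + 9) + (20) + (-10)] = 40/20 = 2
  <chi_rho, chi_3> = (1/20)[1*(12)*conj(1) + 1*(-6)*conj(-1) + 2*(3/2 - 3*sqrt(5)/2)*conj(-1) + 2*(9/2 - 3*sqrt(5)/2)*conj(1) + 2*(3/2 + 3*sqrt(5)/2)*conj(-1) + 2*(3*sqrt(5)/2 + 9/2)*conj(1) + 5*(-4)*conj(1) + 5*(2)*conj(-1)]
      = (1/20)[(12) + (6) + (-3 + 3*sqrt(5)) + (9 - 3*sqrt(5)) + (-3*sqrt(5) - 3) + (3*sqrt(5) + 9) + (-20) + (-10)] = 0/20 = 0
  <chi_rho, chi_4> = (1/20)[1*(12)*conj(1) + 1*(-6)*conj(-1) + 2*(3/2 - 3*sqrt(5)/2)*conj(-1) + 2*(9/2 - 3*sqrt(5)/2)*conj(1) + 2*(3/2 + 3*sqrt(5)/2)*conj(-1) + 2*(3*sqrt(5)/2 + 9/2)*conj(1) + 5*(-4)*conj(-1) + 5*(2)*conj(1)]
      = (1/20)[(12) + (6) + (-3 + 3*sqrt(5)) + (9 - 3*sqrt(5)) + (-3*sqrt(5) - 3) + (3*sqrt(5) + 9) + (20) + (10)] = 60/20 = 3
  <chi_rho, chi_5> = (1/20)[1*(12)*conj(2) + 1*(-6)*conj(-2) + 2*(3/2 - 3*sqrt(5)/2)*conj(1/2 + sqrt(5)/2) + 2*(9/2 - 3*sqrt(5)/2)*conj(-1/2 + sqrt(5)/2) + 2*(3/2 + 3*sqrt(5)/2)*conj(1/2 - sqrt(5)/2) + 2*(3*sqrt(5)/2 + 9/2)*conj(-sqrt(5)/2 - 1/2) + 5*(-4)*conj(0) + 5*(2)*conj(0)]
      = (1/20)[(24) + (12) + (-6) + (-12 + 6*sqrt(5)) + (-6) + (-6*sqrt(5) - 12) + (0) + (0)] = 0/20 = 0
  <chi_rho, chi_6> = (1/20)[1*(12)*conj(2) + 1*(-6)*conj(2) + 2*(3/2 - 3*sqrt(5)/2)*conj(-1/2 + sqrt(5)/2) + 2*(9/2 - 3*sqrt(5)/2)*conj(-sqrt(5)/2 - 1/2) + 2*(3/2 + 3*sqrt(5)/2)*conj(-sqrt(5)/2 - 1/2) + 2*(3*sqrt(5)/2 + 9/2)*conj(-1/2 + sqrt(5)/2) + 5*(-4)*conj(0) + 5*(2)*conj(0)]
      = (1/20)[(24) + (-12) + (-9 + 3*sqrt(5)) + (3 - 3*sqrt(5)) + (-9 - 3*sqrt(5)) + (3 + 3*sqrt(5)) + (0) + (0)] = 0/20 = 0
  <chi_rho, chi_7> = (1/20)[1*(12)*conj(2) + 1*(-6)*conj(-2) + 2*(3/2 - 3*sqrt(5)/2)*conj(1/2 - sqrt(5)/2) + 2*(9/2 - 3*sqrt(5)/2)*conj(-sqrt(5)/2 - 1/2) + 2*(3/2 + 3*sqrt(5)/2)*conj(1/2 + sqrt(5)/2) + 2*(3*sqrt(5)/2 + 9/2)*conj(-1/2 + sqrt(5)/2) + 5*(-4)*conj(0) + 5*(2)*conj(0)]
      = (1/20)[(24) + (12) + (9 - 3*sqrt(5)) + (3 - 3*sqrt(5)) + (3*sqrt(5) + 9) + (3 + 3*sqrt(5)) + (0) + (0)] = 60/20 = 3
  <chi_rho, chi_8> = (1/20)[1*(12)*conj(2) + 1*(-6)*conj(2) + 2*(3/2 - 3*sqrt(5)/2)*conj(-sqrt(5)/2 - 1/2) + 2*(9/2 - 3*sqrt(5)/2)*conj(-1/2 + sqrt(5)/2) + 2*(3/2 + 3*sqrt(5)/2)*conj(-1/2 + sqrt(5)/2) + 2*(3*sqrt(5)/2 + 9/2)*conj(-sqrt(5)/2 - 1/2) + 5*(-4)*conj(0) + 5*(2)*conj(0)]
      = (1/20)[(24) + (-12) + (6) + (-12 + 6*sqrt(5)) + (6) + (-6*sqrt(5) - 12) + (0) + (0)] = 0/20 = 0
Dimension check: dim(rho) = sum (mult * dim) = 1*1 + 2*1 + 0*1 + 3*1 + 0*2 + 0*2 + 3*2 + 0*2 = 12 = chi_rho(e) = 12.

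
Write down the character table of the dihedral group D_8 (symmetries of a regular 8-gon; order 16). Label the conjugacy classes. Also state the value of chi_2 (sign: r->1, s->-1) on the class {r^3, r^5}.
Conjugacy classes: {e} of size 1, {r^4} of size 1, {r^1, r^7} of size 2, {r^2, r^6} of size 2, {r^3, r^5} of size 2, {s, sr^2, ...} of size 4, {sr, sr^3, ...} of size 4.
Character table:
  irrep \ class              {e} (size 1)  {r^4} (size 1)  {r^1, r^7} (size 2)  {r^2, r^6} (size 2)  {r^3, r^5} (size 2)  {s, sr^2, ...} (size 4)  {sr, sr^3, ...} (size 4)
  chi_1 (triv)               1             1               1                    1                    1                    1                        1                       
  chi_2 (sign: r->1, s->-1)  1             1               1                    1                    1                    -1                       -1                      
  chi_3 (r->-1, s->1)        1             1               -1                   1                    -1                   1                        -1                      
  chi_4 (r->-1, s->-1)       1             1               -1                   1                    -1                   -1                       1                       
  chi_5 (2d, j=1)            2             -2              sqrt(2)              0                    -sqrt(2)             0                        0                       
  chi_6 (2d, j=2)            2             2               0                    -2                   0                    0                        0                       
  chi_7 (2d, j=3)            2             -2              -sqrt(2)             0                    sqrt(2)              0                        0                       

Spot check: chi_2 (sign: r->1, s->-1) on {r^3, r^5} = 1.

Explanation: D_8 has order 2*8 = 16 with 7 conjugacy classes, hence 7 irreducibles. Sum of squared dims 1 + 1 + 1 + 1 + 4 + 4 + 4 = 16 = |G|. Linear characters come from the abelianisation; the 2-dimensional irreps have character r^k -> 2*cos(2*pi*j*k/8), reflections -> 0.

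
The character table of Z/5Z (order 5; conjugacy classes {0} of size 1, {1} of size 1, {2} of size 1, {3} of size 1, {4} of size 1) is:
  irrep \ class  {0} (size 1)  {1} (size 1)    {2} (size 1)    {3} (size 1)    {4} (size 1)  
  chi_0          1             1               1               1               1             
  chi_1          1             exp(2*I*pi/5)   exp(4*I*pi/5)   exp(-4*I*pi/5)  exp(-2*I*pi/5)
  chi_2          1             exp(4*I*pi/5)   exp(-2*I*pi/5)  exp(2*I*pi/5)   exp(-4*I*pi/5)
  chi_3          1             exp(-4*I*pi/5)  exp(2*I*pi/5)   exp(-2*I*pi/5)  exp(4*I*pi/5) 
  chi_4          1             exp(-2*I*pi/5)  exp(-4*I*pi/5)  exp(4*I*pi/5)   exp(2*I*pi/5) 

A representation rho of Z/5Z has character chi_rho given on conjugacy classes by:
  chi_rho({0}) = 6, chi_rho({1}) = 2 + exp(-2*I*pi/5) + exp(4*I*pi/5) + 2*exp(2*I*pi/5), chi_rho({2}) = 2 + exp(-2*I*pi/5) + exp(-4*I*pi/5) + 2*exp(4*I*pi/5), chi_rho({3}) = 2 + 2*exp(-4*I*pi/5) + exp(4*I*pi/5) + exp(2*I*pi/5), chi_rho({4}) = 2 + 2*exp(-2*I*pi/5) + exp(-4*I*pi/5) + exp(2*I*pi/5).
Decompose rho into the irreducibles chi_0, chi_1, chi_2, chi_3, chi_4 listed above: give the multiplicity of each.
Multiplicities: chi_0: 2, chi_1: 2, chi_2: 1, chi_3: 0, chi_4: 1.

Use <chi_rho, chi> = (1/|G|) sum_C |C| * chi_rho(C) * conj(chi(C)) with |G| = 5 for each irreducible chi in the table:
  <chi_rho, chi_0> = (1/5)[1*(6)*conj(1) + 1*(2 + exp(-2*I*pi/5) + exp(4*I*pi/5) + 2*exp(2*I*pi/5))*conj(1) + 1*(2 + exp(-2*I*pi/5) + exp(-4*I*pi/5) + 2*exp(4*I*pi/5))*conj(1) + 1*(2 + 2*exp(-4*I*pi/5) + exp(4*I*pi/5) + exp(2*I*pi/5))*conj(1) + 1*(2 + 2*exp(-2*I*pi/5) + exp(-4*I*pi/5) + exp(2*I*pi/5))*conj(1)]
      = (1/5)[(6) + (2 + exp(-2*I*pi/5) + exp(4*I*pi/5) + 2*exp(2*I*pi/5)) + (2 + exp(-2*I*pi/5) + exp(-4*I*pi/5) + 2*exp(4*I*pi/5)) + (2 + 2*exp(-4*I*pi/5) + exp(4*I*pi/5) + exp(2*I*pi/5)) + (2 + 2*exp(-2*I*pi/5) + exp(-4*I*pi/5) + exp(2*I*pi/5))] = 10/5 = 2
  <chi_rho, chi_1> = (1/5)[1*(6)*conj(1) + 1*(2 + exp(-2*I*pi/5) + exp(4*I*pi/5) + 2*exp(2*I*pi/5))*conj(exp(2*I*pi/5)) + 1*(2 + exp(-2*I*pi/5) + exp(-4*I*pi/5) + 2*exp(4*I*pi/5))*conj(exp(4*I*pi/5)) + 1*(2 + 2*exp(-4*I*pi/5) + exp(4*I*pi/5) + exp(2*I*pi/5))*conj(exp(-4*I*pi/5)) + 1*(2 + 2*exp(-2*I*pi/5) + exp(-4*I*pi/5) + exp(2*I*pi/5))*conj(exp(-2*I*pi/5))]
      = (1/5)[(6) + (2 + 2*exp(-2*I*pi/5) + exp(-4*I*pi/5) + exp(2*I*pi/5)) + (2 + 2*exp(-4*I*pi/5) + exp(4*I*pi/5) + exp(2*I*pi/5)) + (2 + exp(-2*I*pi/5) + exp(-4*I*pi/5) + 2*exp(4*I*pi/5)) + (2 + exp(-2*I*pi/5) + exp(4*I*pi/5) + 2*exp(2*I*pi/5))] = 10/5 = 2
  <chi_rho, chi_2> = (1/5)[1*(6)*conj(1) + 1*(2 + exp(-2*I*pi/5) + exp(4*I*pi/5) + 2*exp(2*I*pi/5))*conj(exp(4*I*pi/5)) + 1*(2 + exp(-2*I*pi/5) + exp(-4*I*pi/5) + 2*exp(4*I*pi/5))*conj(exp(-2*I*pi/5)) + 1*(2 + 2*exp(-4*I*pi/5) + exp(4*I*pi/5) + exp(2*I*pi/5))*conj(exp(2*I*pi/5)) + 1*(2 + 2*exp(-2*I*pi/5) + exp(-4*I*pi/5) + exp(2*I*pi/5))*conj(exp(-4*I*pi/5))]
      = (1/5)[(6) + (1 + 2*exp(-2*I*pi/5) + 2*exp(-4*I*pi/5) + exp(4*I*pi/5)) + (1 + 2*exp(-4*I*pi/5) + exp(-2*I*pi/5) + 2*exp(2*I*pi/5)) + (1 + 2*exp(-2*I*pi/5) + exp(2*I*pi/5) + 2*exp(4*I*pi/5)) + (1 + exp(-4*I*pi/5) + 2*exp(4*I*pi/5) + 2*exp(2*I*pi/5))] = 5/5 = 1
  <chi_rho, chi_3> = (1/5)[1*(6)*conj(1) + 1*(2 + exp(-2*I*pi/5) + exp(4*I*pi/5) + 2*exp(2*I*pi/5))*conj(exp(-4*I*pi/5)) + 1*(2 + exp(-2*I*pi/5) + exp(-4*I*pi/5) + 2*exp(4*I*pi/5))*conj(exp(2*I*pi/5)) + 1*(2 + 2*exp(-4*I*pi/5) + exp(4*I*pi/5) + exp(2*I*pi/5))*conj(exp(-2*I*pi/5)) + 1*(2 + 2*exp(-2*I*pi/5) + exp(-4*I*pi/5) + exp(2*I*pi/5))*conj(exp(4*I*pi/5))]
      = (1/5)[(6) + (2*exp(-4*I*pi/5) + exp(-2*I*pi/5) + exp(2*I*pi/5) + 2*exp(4*I*pi/5)) + (2*exp(-2*I*pi/5) + exp(-4*I*pi/5) + exp(4*I*pi/5) + 2*exp(2*I*pi/5)) + (2*exp(-2*I*pi/5) + exp(-4*I*pi/5) + exp(4*I*pi/5) + 2*exp(2*I*pi/5)) + (2*exp(-4*I*pi/5) + exp(-2*I*pi/5) + exp(2*I*pi/5) + 2*exp(4*I*pi/5))] = 0/5 = 0
  <chi_rho, chi_4> = (1/5)[1*(6)*conj(1) + 1*(2 + exp(-2*I*pi/5) + exp(4*I*pi/5) + 2*exp(2*I*pi/5))*conj(exp(-2*I*pi/5)) + 1*(2 + exp(-2*I*pi/5) + exp(-4*I*pi/5) + 2*exp(4*I*pi/5))*conj(exp(-4*I*pi/5)) + 1*(2 + 2*exp(-4*I*pi/5) + exp(4*I*pi/5) + exp(2*I*pi/5))*conj(exp(4*I*pi/5)) + 1*(2 + 2*exp(-2*I*pi/5) + exp(-4*I*pi/5) + exp(2*I*pi/5))*conj(exp(2*I*pi/5))]
      = (1/5)[(6) + (1 + exp(-4*I*pi/5) + 2*exp(4*I*pi/5) + 2*exp(2*I*pi/5)) + (1 + 2*exp(-2*I*pi/5) + exp(2*I*pi/5) + 2*exp(4*I*pi/5)) + (1 + 2*exp(-4*I*pi/5) + exp(-2*I*pi/5) + 2*exp(2*I*pi/5)) + (1 + 2*exp(-2*I*pi/5) + 2*exp(-4*I*pi/5) + exp(4*I*pi/5))] = 5/5 = 1
(Exp terms are combined using exp(i*s)*conj(exp(i*t)) = exp(i*(s-t)), and sums of them are collapsed using the identity that for every m > 1 the m distinct m-th roots of unity sum to 0, e.g. 1 + exp(2*I*pi/3) + exp(-2*I*pi/3) = 0.)
Dimension check: dim(rho) = sum (mult * dim) = 2*1 + 2*1 + 1*1 + 0*1 + 1*1 = 6 = chi_rho(e) = 6.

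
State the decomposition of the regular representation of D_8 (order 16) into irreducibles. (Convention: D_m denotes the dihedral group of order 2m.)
Each irreducible V_i of dimension d_i appears with multiplicity d_i, i.e. rho_reg = (direct sum over all irreducibles V_i) d_i V_i. The irreducible dimensions for D_8 are 1, 1, 1, 1, 2, 2, 2: 4 irreducibles of dimension 1, each with multiplicity 1; 3 irreducibles of dimension 2, each with multiplicity 2. Total dimension 4*1*1 + 3*2*2 = 16 = |G|.

Derivation: General theorem: in the regular representation of a finite group G, each irreducible appears with multiplicity equal to its dimension. Check: dim(rho_reg) = sum d_i^2 = 1 + 1 + 1 + 1 + 4 + 4 + 4 = 16 = |G|.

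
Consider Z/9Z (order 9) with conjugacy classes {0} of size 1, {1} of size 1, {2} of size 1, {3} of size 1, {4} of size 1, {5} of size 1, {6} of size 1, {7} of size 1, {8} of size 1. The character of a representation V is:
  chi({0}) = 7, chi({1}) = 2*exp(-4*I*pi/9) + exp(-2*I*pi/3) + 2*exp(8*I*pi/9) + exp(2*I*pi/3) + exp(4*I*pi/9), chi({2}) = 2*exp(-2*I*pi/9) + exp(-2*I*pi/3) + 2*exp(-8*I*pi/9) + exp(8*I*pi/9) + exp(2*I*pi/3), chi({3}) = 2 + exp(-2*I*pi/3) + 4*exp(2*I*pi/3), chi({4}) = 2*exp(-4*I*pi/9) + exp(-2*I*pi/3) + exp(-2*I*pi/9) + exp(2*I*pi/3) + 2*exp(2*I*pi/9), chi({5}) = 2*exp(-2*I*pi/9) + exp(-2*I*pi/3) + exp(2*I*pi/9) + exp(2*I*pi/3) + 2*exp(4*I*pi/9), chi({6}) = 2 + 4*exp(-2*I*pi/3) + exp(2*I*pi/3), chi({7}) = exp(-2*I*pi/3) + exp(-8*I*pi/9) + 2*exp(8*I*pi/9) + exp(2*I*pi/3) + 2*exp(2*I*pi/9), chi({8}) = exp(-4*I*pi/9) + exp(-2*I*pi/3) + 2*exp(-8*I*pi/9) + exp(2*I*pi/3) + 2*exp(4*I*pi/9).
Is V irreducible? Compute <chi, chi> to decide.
Not irreducible (reducible): <chi, chi> = 11 > 1.

Justification: <chi, chi> = (1/|G|) sum_C |C| * |chi(C)|^2 = (1/9)[1*|7|^2 + 1*|2*exp(-4*I*pi/9) + exp(-2*I*pi/3) + 2*exp(8*I*pi/9) + exp(2*I*pi/3) + exp(4*I*pi/9)|^2 + 1*|2*exp(-2*I*pi/9) + exp(-2*I*pi/3) + 2*exp(-8*I*pi/9) + exp(8*I*pi/9) + exp(2*I*pi/3)|^2 + 1*|2 + exp(-2*I*pi/3) + 4*exp(2*I*pi/3)|^2 + 1*|2*exp(-4*I*pi/9) + exp(-2*I*pi/3) + exp(-2*I*pi/9) + exp(2*I*pi/3) + 2*exp(2*I*pi/9)|^2 + 1*|2*exp(-2*I*pi/9) + exp(-2*I*pi/3) + exp(2*I*pi/9) + exp(2*I*pi/3) + 2*exp(4*I*pi/9)|^2 + 1*|2 + 4*exp(-2*I*pi/3) + exp(2*I*pi/3)|^2 + 1*|exp(-2*I*pi/3) + exp(-8*I*pi/9) + 2*exp(8*I*pi/9) + exp(2*I*pi/3) + 2*exp(2*I*pi/9)|^2 + 1*|exp(-4*I*pi/9) + exp(-2*I*pi/3) + 2*exp(-8*I*pi/9) + exp(2*I*pi/3) + 2*exp(4*I*pi/9)|^2]
  = (1/9)[(49) + (11 + 5*exp(-2*I*pi/3) + 4*exp(-4*I*pi/9) + 5*exp(-2*I*pi/9) + 5*exp(-8*I*pi/9) + 5*exp(8*I*pi/9) + 5*exp(2*I*pi/9) + 4*exp(4*I*pi/9) + 5*exp(2*I*pi/3)) + (11 + 5*exp(-4*I*pi/9) + 5*exp(-2*I*pi/3) + 5*exp(-2*I*pi/9) + 4*exp(-8*I*pi/9) + 4*exp(8*I*pi/9) + 5*exp(2*I*pi/9) + 5*exp(2*I*pi/3) + 5*exp(4*I*pi/9)) + (7) + (11 + 5*exp(-4*I*pi/9) + 5*exp(-2*I*pi/3) + 4*exp(-2*I*pi/9) + 5*exp(-8*I*pi/9) + 5*exp(8*I*pi/9) + 4*exp(2*I*pi/9) + 5*exp(2*I*pi/3) + 5*exp(4*I*pi/9)) + (11 + 5*exp(-4*I*pi/9) + 5*exp(-2*I*pi/3) + 4*exp(-2*I*pi/9) + 5*exp(-8*I*pi/9) + 5*exp(8*I*pi/9) + 4*exp(2*I*pi/9) + 5*exp(2*I*pi/3) + 5*exp(4*I*pi/9)) + (7) + (11 + 5*exp(-4*I*pi/9) + 5*exp(-2*I*pi/3) + 5*exp(-2*I*pi/9) + 4*exp(-8*I*pi/9) + 4*exp(8*I*pi/9) + 5*exp(2*I*pi/9) + 5*exp(2*I*pi/3) + 5*exp(4*I*pi/9)) + (11 + 5*exp(-2*I*pi/3) + 4*exp(-4*I*pi/9) + 5*exp(-2*I*pi/9) + 5*exp(-8*I*pi/9) + 5*exp(8*I*pi/9) + 5*exp(2*I*pi/9) + 4*exp(4*I*pi/9) + 5*exp(2*I*pi/3))] = 99/9 = 11.
(Exp terms are combined using exp(i*s)*conj(exp(i*t)) = exp(i*(s-t)), and sums of them are collapsed using the identity that for every m > 1 the m distinct m-th roots of unity sum to 0, e.g. 1 + exp(2*I*pi/3) + exp(-2*I*pi/3) = 0.)
A character is irreducible iff <chi, chi> = 1, so this representation is reducible.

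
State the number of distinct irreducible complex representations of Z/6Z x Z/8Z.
48

Solution. The number of irreducible complex representations of a finite group equals its number of conjugacy classes. Z/6Z x Z/8Z is abelian of order 48, so every element is its own conjugacy class: 48 classes, so Z/6Z x Z/8Z (order 48) has exactly 48 irreducible complex representations.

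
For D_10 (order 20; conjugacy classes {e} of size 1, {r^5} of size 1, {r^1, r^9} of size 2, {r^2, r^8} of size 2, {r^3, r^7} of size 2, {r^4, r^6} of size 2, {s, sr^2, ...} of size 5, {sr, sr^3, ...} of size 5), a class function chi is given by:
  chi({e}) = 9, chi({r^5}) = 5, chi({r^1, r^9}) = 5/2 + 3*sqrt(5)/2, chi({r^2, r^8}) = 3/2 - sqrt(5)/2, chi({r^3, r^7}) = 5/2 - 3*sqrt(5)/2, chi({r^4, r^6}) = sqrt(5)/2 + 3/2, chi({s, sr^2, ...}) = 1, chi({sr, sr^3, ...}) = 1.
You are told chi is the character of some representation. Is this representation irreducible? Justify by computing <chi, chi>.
Not irreducible (reducible): <chi, chi> = 10 > 1.

Working: <chi, chi> = (1/|G|) sum_C |C| * |chi(C)|^2 = (1/20)[1*|9|^2 + 1*|5|^2 + 2*|5/2 + 3*sqrt(5)/2|^2 + 2*|3/2 - sqrt(5)/2|^2 + 2*|5/2 - 3*sqrt(5)/2|^2 + 2*|sqrt(5)/2 + 3/2|^2 + 5*|1|^2 + 5*|1|^2]
  = (1/20)[(81) + (25) + (15*sqrt(5) + 35) + (7 - 3*sqrt(5)) + (35 - 15*sqrt(5)) + (3*sqrt(5) + 7) + (5) + (5)] = 200/20 = 10.
A character is irreducible iff <chi, chi> = 1, so this representation is reducible.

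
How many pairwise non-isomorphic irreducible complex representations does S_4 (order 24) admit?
5

Working: The number of irreducible complex representations of a finite group equals its number of conjugacy classes. Conjugacy classes in S_4 correspond to cycle types, i.e. partitions of 4; there are p(4) = 5 of them, so S_4 (order 24) has exactly 5 irreducible complex representations.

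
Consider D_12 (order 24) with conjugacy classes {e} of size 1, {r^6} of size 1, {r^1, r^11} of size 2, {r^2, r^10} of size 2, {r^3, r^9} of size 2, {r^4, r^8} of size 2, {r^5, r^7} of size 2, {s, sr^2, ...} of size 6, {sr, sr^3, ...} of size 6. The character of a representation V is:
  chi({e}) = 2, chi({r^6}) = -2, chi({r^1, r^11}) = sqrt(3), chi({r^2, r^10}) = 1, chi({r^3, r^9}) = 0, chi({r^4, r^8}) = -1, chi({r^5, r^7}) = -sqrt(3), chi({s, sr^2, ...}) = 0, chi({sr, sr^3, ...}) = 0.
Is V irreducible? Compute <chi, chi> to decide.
Irreducible: <chi, chi> = 1.

Solution. <chi, chi> = (1/|G|) sum_C |C| * |chi(C)|^2 = (1/24)[1*|2|^2 + 1*|-2|^2 + 2*|sqrt(3)|^2 + 2*|1|^2 + 2*|0|^2 + 2*|-1|^2 + 2*|-sqrt(3)|^2 + 6*|0|^2 + 6*|0|^2]
  = (1/24)[(4) + (4) + (6) + (2) + (0) + (2) + (6) + (0) + (0)] = 24/24 = 1.
A character is irreducible iff <chi, chi> = 1, so this representation is irreducible.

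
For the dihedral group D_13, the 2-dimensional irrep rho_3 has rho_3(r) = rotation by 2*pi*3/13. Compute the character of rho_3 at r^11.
chi_{rho_3}(r^11) = 2*cos(2*pi*3*11/13) = -2*cos(pi/13)

Working: rho_3(r^11) is rotation by angle 2*pi*3*11/13, whose trace is 2*cos(2*pi*3*11/13) = -2*cos(pi/13).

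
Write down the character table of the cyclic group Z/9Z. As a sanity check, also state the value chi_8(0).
Character table of Z/9Z (irreps indexed chi_0,...,chi_8 with chi_k(m) = zeta_9^(k*m), zeta_9 = exp(2*pi*i/9)):
  irrep \ class  {0} (size 1)  {1} (size 1)    {2} (size 1)    {3} (size 1)    {4} (size 1)    {5} (size 1)    {6} (size 1)    {7} (size 1)    {8} (size 1)  
  chi_0          1             1               1               1               1               1               1               1               1             
  chi_1          1             exp(2*I*pi/9)   exp(4*I*pi/9)   exp(2*I*pi/3)   exp(8*I*pi/9)   exp(-8*I*pi/9)  exp(-2*I*pi/3)  exp(-4*I*pi/9)  exp(-2*I*pi/9)
  chi_2          1             exp(4*I*pi/9)   exp(8*I*pi/9)   exp(-2*I*pi/3)  exp(-2*I*pi/9)  exp(2*I*pi/9)   exp(2*I*pi/3)   exp(-8*I*pi/9)  exp(-4*I*pi/9)
  chi_3          1             exp(2*I*pi/3)   exp(-2*I*pi/3)  1               exp(2*I*pi/3)   exp(-2*I*pi/3)  1               exp(2*I*pi/3)   exp(-2*I*pi/3)
  chi_4          1             exp(8*I*pi/9)   exp(-2*I*pi/9)  exp(2*I*pi/3)   exp(-4*I*pi/9)  exp(4*I*pi/9)   exp(-2*I*pi/3)  exp(2*I*pi/9)   exp(-8*I*pi/9)
  chi_5          1             exp(-8*I*pi/9)  exp(2*I*pi/9)   exp(-2*I*pi/3)  exp(4*I*pi/9)   exp(-4*I*pi/9)  exp(2*I*pi/3)   exp(-2*I*pi/9)  exp(8*I*pi/9) 
  chi_6          1             exp(-2*I*pi/3)  exp(2*I*pi/3)   1               exp(-2*I*pi/3)  exp(2*I*pi/3)   1               exp(-2*I*pi/3)  exp(2*I*pi/3) 
  chi_7          1             exp(-4*I*pi/9)  exp(-8*I*pi/9)  exp(2*I*pi/3)   exp(2*I*pi/9)   exp(-2*I*pi/9)  exp(-2*I*pi/3)  exp(8*I*pi/9)   exp(4*I*pi/9) 
  chi_8          1             exp(-2*I*pi/9)  exp(-4*I*pi/9)  exp(-2*I*pi/3)  exp(-8*I*pi/9)  exp(8*I*pi/9)   exp(2*I*pi/3)   exp(4*I*pi/9)   exp(2*I*pi/9) 

Spot check: chi_8(0) = zeta_9^(8*0) = zeta_9^0 = 1.

Argument: Z/9Z is abelian, so all 9 irreducible complex representations are 1-dimensional. They are given by chi_k(m) = zeta_9^(k*m) for k = 0,...,8. Row orthogonality: sum_m chi_k(m) conj(chi_l(m)) = 9 * [k = l].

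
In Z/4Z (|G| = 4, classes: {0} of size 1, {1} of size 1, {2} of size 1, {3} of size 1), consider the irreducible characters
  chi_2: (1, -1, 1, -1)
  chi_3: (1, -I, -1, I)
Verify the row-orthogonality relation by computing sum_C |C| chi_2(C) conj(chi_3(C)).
Sum = 0; so <chi_2, chi_3> = 0 (distinct irreducibles are orthogonal).

Derivation: Compute term by term over conjugacy classes (|C| * chi_2(C) * conj(chi_3(C))):
  1*(1)*conj(1) + 1*(-1)*conj(-I) + 1*(1)*conj(-1) + 1*(-1)*conj(I)
  = (1) + (-I) + (-1) + (I)
  = 0.
(Exp terms are combined using exp(i*s)*conj(exp(i*t)) = exp(i*(s-t)), and sums of them are collapsed using the identity that for every m > 1 the m distinct m-th roots of unity sum to 0, e.g. 1 + exp(2*I*pi/3) + exp(-2*I*pi/3) = 0.)
Dividing by |G| = 4 gives 0/4 = 0, matching the row-orthogonality relation <chi_2, chi_3> = [chi_2 = chi_3].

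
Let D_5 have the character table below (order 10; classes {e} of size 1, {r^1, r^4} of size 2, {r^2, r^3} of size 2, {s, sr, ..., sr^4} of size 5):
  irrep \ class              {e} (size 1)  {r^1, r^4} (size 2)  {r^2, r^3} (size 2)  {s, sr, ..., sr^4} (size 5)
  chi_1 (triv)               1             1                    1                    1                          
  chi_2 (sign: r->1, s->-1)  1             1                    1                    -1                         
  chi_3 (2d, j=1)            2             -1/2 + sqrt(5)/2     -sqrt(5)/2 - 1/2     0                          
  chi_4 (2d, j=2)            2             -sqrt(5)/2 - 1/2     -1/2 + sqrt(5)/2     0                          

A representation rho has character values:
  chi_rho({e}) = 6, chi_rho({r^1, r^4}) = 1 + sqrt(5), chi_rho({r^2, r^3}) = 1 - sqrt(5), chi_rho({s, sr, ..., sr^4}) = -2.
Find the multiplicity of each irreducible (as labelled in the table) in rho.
Multiplicities: chi_1: 0, chi_2: 2, chi_3: 2, chi_4: 0.

Use <chi_rho, chi> = (1/|G|) sum_C |C| * chi_rho(C) * conj(chi(C)) with |G| = 10 for each irreducible chi in the table:
  <chi_rho, chi_1> = (1/10)[1*(6)*conj(1) + 2*(1 + sqrt(5))*conj(1) + 2*(1 - sqrt(5))*conj(1) + 5*(-2)*conj(1)]
      = (1/10)[(6) + (2 + 2*sqrt(5)) + (2 - 2*sqrt(5)) + (-10)] = 0/10 = 0
  <chi_rho, chi_2> = (1/10)[1*(6)*conj(1) + 2*(1 + sqrt(5))*conj(1) + 2*(1 - sqrt(5))*conj(1) + 5*(-2)*conj(-1)]
      = (1/10)[(6) + (2 + 2*sqrt(5)) + (2 - 2*sqrt(5)) + (10)] = 20/10 = 2
  <chi_rho, chi_3> = (1/10)[1*(6)*conj(2) + 2*(1 + sqrt(5))*conj(-1/2 + sqrt(5)/2) + 2*(1 - sqrt(5))*conj(-sqrt(5)/2 - 1/2) + 5*(-2)*conj(0)]
      = (1/10)[(12) + (4) + (4) + (0)] = 20/10 = 2
  <chi_rho, chi_4> = (1/10)[1*(6)*conj(2) + 2*(1 + sqrt(5))*conj(-sqrt(5)/2 - 1/2) + 2*(1 - sqrt(5))*conj(-1/2 + sqrt(5)/2) + 5*(-2)*conj(0)]
      = (1/10)[(12) + (-6 - 2*sqrt(5)) + (-6 + 2*sqrt(5)) + (0)] = 0/10 = 0
Dimension check: dim(rho) = sum (mult * dim) = 0*1 + 2*1 + 2*2 + 0*2 = 6 = chi_rho(e) = 6.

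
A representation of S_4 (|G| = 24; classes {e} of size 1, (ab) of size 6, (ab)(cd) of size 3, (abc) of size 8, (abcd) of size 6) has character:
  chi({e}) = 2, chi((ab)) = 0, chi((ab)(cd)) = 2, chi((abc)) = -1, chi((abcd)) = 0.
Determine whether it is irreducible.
Irreducible: <chi, chi> = 1.

Argument: <chi, chi> = (1/|G|) sum_C |C| * |chi(C)|^2 = (1/24)[1*|2|^2 + 6*|0|^2 + 3*|2|^2 + 8*|-1|^2 + 6*|0|^2]
  = (1/24)[(4) + (0) + (12) + (8) + (0)] = 24/24 = 1.
A character is irreducible iff <chi, chi> = 1, so this representation is irreducible.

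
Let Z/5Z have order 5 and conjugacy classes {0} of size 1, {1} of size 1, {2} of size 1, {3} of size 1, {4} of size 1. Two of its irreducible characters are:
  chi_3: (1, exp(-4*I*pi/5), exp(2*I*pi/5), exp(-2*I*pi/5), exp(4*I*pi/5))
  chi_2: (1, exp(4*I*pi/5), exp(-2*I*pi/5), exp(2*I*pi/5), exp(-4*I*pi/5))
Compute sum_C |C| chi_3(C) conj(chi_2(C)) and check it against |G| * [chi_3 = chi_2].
Sum = 0; so <chi_3, chi_2> = 0 (distinct irreducibles are orthogonal).

Argument: Compute term by term over conjugacy classes (|C| * chi_3(C) * conj(chi_2(C))):
  1*(1)*conj(1) + 1*(exp(-4*I*pi/5))*conj(exp(4*I*pi/5)) + 1*(exp(2*I*pi/5))*conj(exp(-2*I*pi/5)) + 1*(exp(-2*I*pi/5))*conj(exp(2*I*pi/5)) + 1*(exp(4*I*pi/5))*conj(exp(-4*I*pi/5))
  = (1) + (exp(2*I*pi/5)) + (exp(4*I*pi/5)) + (exp(-4*I*pi/5)) + (exp(-2*I*pi/5))
  = 0.
(Exp terms are combined using exp(i*s)*conj(exp(i*t)) = exp(i*(s-t)), and sums of them are collapsed using the identity that for every m > 1 the m distinct m-th roots of unity sum to 0, e.g. 1 + exp(2*I*pi/3) + exp(-2*I*pi/3) = 0.)
Dividing by |G| = 5 gives 0/5 = 0, matching the row-orthogonality relation <chi_3, chi_2> = [chi_3 = chi_2].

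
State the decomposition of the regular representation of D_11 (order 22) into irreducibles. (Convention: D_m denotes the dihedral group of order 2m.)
Each irreducible V_i of dimension d_i appears with multiplicity d_i, i.e. rho_reg = (direct sum over all irreducibles V_i) d_i V_i. The irreducible dimensions for D_11 are 1, 1, 2, 2, 2, 2, 2: 2 irreducibles of dimension 1, each with multiplicity 1; 5 irreducibles of dimension 2, each with multiplicity 2. Total dimension 2*1*1 + 5*2*2 = 22 = |G|.

Reasoning: General theorem: in the regular representation of a finite group G, each irreducible appears with multiplicity equal to its dimension. Check: dim(rho_reg) = sum d_i^2 = 1 + 1 + 4 + 4 + 4 + 4 + 4 = 22 = |G|.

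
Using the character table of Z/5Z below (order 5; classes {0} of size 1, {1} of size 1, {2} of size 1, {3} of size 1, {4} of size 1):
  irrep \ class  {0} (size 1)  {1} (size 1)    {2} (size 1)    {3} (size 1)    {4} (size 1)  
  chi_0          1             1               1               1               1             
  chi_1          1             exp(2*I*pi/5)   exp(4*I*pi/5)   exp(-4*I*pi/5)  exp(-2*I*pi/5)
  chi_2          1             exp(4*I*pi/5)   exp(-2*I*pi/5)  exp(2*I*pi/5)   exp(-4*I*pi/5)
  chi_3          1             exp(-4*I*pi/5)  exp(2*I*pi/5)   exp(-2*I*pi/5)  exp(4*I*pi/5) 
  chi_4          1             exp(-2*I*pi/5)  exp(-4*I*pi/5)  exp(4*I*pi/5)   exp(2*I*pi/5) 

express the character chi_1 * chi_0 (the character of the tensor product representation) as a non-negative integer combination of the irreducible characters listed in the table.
chi_1 tensor chi_0 = chi_1 (all other irreducibles have multiplicity 0).

Solution. The character of a tensor product is the pointwise product (chi_1 * chi_0)(C) = chi_1(C) * chi_0(C):
  {0}: (1)*(1), {1}: (exp(2*I*pi/5))*(1), {2}: (exp(4*I*pi/5))*(1), {3}: (exp(-4*I*pi/5))*(1), {4}: (exp(-2*I*pi/5))*(1)
so (chi_1 * chi_0) takes values
  {0} -> 1, {1} -> exp(2*I*pi/5), {2} -> exp(4*I*pi/5), {3} -> exp(-4*I*pi/5), {4} -> exp(-2*I*pi/5).
Now take the inner product of this character with each irreducible chi from the table, <chi_1*chi_0, chi> = (1/5) sum_C |C| (chi_1*chi_0)(C) conj(chi(C)):
  <chi_1*chi_0, chi_0> = (1/5)[1*(1)*conj(1) + 1*(exp(2*I*pi/5))*conj(1) + 1*(exp(4*I*pi/5))*conj(1) + 1*(exp(-4*I*pi/5))*conj(1) + 1*(exp(-2*I*pi/5))*conj(1)]
      = (1/5)[(1) + (exp(2*I*pi/5)) + (exp(4*I*pi/5)) + (exp(-4*I*pi/5)) + (exp(-2*I*pi/5))] = 0/5 = 0
  <chi_1*chi_0, chi_1> = (1/5)[1*(1)*conj(1) + 1*(exp(2*I*pi/5))*conj(exp(2*I*pi/5)) + 1*(exp(4*I*pi/5))*conj(exp(4*I*pi/5)) + 1*(exp(-4*I*pi/5))*conj(exp(-4*I*pi/5)) + 1*(exp(-2*I*pi/5))*conj(exp(-2*I*pi/5))]
      = (1/5)[(1) + (1) + (1) + (1) + (1)] = 5/5 = 1
  <chi_1*chi_0, chi_2> = (1/5)[1*(1)*conj(1) + 1*(exp(2*I*pi/5))*conj(exp(4*I*pi/5)) + 1*(exp(4*I*pi/5))*conj(exp(-2*I*pi/5)) + 1*(exp(-4*I*pi/5))*conj(exp(2*I*pi/5)) + 1*(exp(-2*I*pi/5))*conj(exp(-4*I*pi/5))]
      = (1/5)[(1) + (exp(-2*I*pi/5)) + (exp(-4*I*pi/5)) + (exp(4*I*pi/5)) + (exp(2*I*pi/5))] = 0/5 = 0
  <chi_1*chi_0, chi_3> = (1/5)[1*(1)*conj(1) + 1*(exp(2*I*pi/5))*conj(exp(-4*I*pi/5)) + 1*(exp(4*I*pi/5))*conj(exp(2*I*pi/5)) + 1*(exp(-4*I*pi/5))*conj(exp(-2*I*pi/5)) + 1*(exp(-2*I*pi/5))*conj(exp(4*I*pi/5))]
      = (1/5)[(1) + (exp(-4*I*pi/5)) + (exp(2*I*pi/5)) + (exp(-2*I*pi/5)) + (exp(4*I*pi/5))] = 0/5 = 0
  <chi_1*chi_0, chi_4> = (1/5)[1*(1)*conj(1) + 1*(exp(2*I*pi/5))*conj(exp(-2*I*pi/5)) + 1*(exp(4*I*pi/5))*conj(exp(-4*I*pi/5)) + 1*(exp(-4*I*pi/5))*conj(exp(4*I*pi/5)) + 1*(exp(-2*I*pi/5))*conj(exp(2*I*pi/5))]
      = (1/5)[(1) + (exp(4*I*pi/5)) + (exp(-2*I*pi/5)) + (exp(2*I*pi/5)) + (exp(-4*I*pi/5))] = 0/5 = 0
(Exp terms are combined using exp(i*s)*conj(exp(i*t)) = exp(i*(s-t)), and sums of them are collapsed using the identity that for every m > 1 the m distinct m-th roots of unity sum to 0, e.g. 1 + exp(2*I*pi/3) + exp(-2*I*pi/3) = 0.)
Hence the multiplicities are chi_1: 1. Dimension check: dim(chi_1)*dim(chi_0) = 1*1 = 1 and sum (mult * dim) = 1*1 = 1.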